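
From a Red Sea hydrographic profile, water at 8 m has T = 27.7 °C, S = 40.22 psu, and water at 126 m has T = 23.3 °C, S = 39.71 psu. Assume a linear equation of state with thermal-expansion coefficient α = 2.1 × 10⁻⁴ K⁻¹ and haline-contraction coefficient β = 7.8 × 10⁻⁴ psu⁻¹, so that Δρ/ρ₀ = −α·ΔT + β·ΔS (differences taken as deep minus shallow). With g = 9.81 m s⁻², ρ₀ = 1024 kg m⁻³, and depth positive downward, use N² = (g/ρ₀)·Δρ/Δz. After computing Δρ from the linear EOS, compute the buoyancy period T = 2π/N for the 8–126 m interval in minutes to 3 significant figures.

15.8 min

ΔT = -4.4 K, ΔS = -0.51 psu (deep − shallow).
Δρ/ρ₀ = −αΔT + βΔS = 9.24 × 10⁻⁴ − 3.978 × 10⁻⁴ = 5.262 × 10⁻⁴, so Δρ ≈ 0.5388 kg m⁻³.
N² = (g/ρ₀)·Δρ/Δz = g·(Δρ/ρ₀)/Δz = 9.81 × 5.262 × 10⁻⁴ / 118 = 4.3746 × 10⁻⁵ s⁻².
N = √(4.3746 × 10⁻⁵) = 6.6141 × 10⁻³ rad s⁻¹ → T = 2π/N = 949.97 s = 15.833 min ≈ 15.8 min.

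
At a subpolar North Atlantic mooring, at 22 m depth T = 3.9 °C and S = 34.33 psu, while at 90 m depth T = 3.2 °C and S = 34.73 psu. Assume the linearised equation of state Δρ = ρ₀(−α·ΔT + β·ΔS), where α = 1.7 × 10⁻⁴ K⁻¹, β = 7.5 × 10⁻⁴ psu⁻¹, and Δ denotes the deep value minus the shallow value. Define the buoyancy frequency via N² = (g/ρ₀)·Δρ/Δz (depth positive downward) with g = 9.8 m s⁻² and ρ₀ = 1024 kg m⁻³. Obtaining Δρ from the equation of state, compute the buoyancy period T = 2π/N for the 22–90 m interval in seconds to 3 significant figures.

ΔT = -0.7 K, ΔS = +0.40 psu (deep − shallow).
Δρ/ρ₀ = −αΔT + βΔS = 1.19 × 10⁻⁴ + 3.00 × 10⁻⁴ = 4.19 × 10⁻⁴, so Δρ ≈ 0.4291 kg m⁻³.
N² = (g/ρ₀)·Δρ/Δz = g·(Δρ/ρ₀)/Δz = 9.8 × 4.19 × 10⁻⁴ / 68 = 6.0385 × 10⁻⁵ s⁻².
N = √(6.0385 × 10⁻⁵) = 7.7708 × 10⁻³ rad s⁻¹ → T = 2π/N = 808.56 s ≈ 809 s.

809 s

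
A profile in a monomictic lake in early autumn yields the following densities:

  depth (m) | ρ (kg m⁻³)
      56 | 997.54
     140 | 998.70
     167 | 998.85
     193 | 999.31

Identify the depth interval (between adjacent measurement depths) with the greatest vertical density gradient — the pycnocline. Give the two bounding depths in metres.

167–193 m

Compute the density gradient over each adjacent pair:
  56–140 m: Δρ/Δz = 1.16/84 = 0.014 kg m⁻⁴
  140–167 m: Δρ/Δz = 0.15/27 = 5.6 × 10⁻³ kg m⁻⁴
  167–193 m: Δρ/Δz = 0.46/26 = 0.018 kg m⁻⁴
The largest gradient is in the 167–193 m interval — the pycnocline.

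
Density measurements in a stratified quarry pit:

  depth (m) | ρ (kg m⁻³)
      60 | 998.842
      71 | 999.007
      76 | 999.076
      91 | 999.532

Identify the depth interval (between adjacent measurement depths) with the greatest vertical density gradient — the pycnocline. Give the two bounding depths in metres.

Compute the density gradient over each adjacent pair:
  60–71 m: Δρ/Δz = 0.165/11 = 0.015 kg m⁻⁴
  71–76 m: Δρ/Δz = 0.069/5 = 0.014 kg m⁻⁴
  76–91 m: Δρ/Δz = 0.456/15 = 0.030 kg m⁻⁴
The largest gradient is in the 76–91 m interval — the pycnocline.

76–91 m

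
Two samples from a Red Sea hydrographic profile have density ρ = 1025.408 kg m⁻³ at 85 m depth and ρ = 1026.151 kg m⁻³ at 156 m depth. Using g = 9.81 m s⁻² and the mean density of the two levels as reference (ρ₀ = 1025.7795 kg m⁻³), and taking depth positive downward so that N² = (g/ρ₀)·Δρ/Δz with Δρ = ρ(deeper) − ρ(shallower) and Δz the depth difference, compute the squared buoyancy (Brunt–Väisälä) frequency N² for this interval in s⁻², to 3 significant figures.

Δρ = 1026.151 − 1025.408 = 0.743 kg m⁻³ over Δz = 156 − 85 = 71 m.
N² = (9.81/1025.7795) × (0.743/71) = 1.0008 × 10⁻⁴ s⁻² ≈ 1.00 × 10⁻⁴ s⁻².

1.00 × 10⁻⁴ s⁻²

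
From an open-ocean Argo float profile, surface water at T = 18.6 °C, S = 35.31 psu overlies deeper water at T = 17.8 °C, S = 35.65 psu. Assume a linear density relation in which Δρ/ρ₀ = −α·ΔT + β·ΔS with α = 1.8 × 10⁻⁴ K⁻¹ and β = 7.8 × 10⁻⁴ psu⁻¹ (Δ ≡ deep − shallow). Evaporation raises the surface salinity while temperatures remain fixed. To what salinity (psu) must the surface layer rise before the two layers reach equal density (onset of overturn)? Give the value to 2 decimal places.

35.83 psu

Neutral buoyancy requires −α(T_deep − T_surf) + β(S_deep − S_surf′) = 0.
S_surf′ = S_deep − (α/β)·ΔT = 35.65 − (1.8 × 10⁻⁴/7.8 × 10⁻⁴)·(-0.8) = 35.8346 psu.
Increase required: 35.8346 − 35.31 = 0.5246 psu.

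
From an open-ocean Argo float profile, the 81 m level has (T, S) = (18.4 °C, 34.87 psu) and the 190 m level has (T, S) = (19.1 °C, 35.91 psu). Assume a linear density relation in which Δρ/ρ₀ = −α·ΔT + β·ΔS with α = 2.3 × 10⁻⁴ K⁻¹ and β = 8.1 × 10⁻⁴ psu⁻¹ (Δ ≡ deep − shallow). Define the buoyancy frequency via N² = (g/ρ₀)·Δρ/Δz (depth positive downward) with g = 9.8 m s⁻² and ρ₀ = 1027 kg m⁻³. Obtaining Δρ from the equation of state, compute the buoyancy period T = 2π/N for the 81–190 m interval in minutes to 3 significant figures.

13.4 min

ΔT = +0.7 K, ΔS = +1.04 psu (deep − shallow).
Δρ/ρ₀ = −αΔT + βΔS = -1.61 × 10⁻⁴ + 8.424 × 10⁻⁴ = 6.814 × 10⁻⁴, so Δρ ≈ 0.6998 kg m⁻³.
N² = (g/ρ₀)·Δρ/Δz = g·(Δρ/ρ₀)/Δz = 9.8 × 6.814 × 10⁻⁴ / 109 = 6.1263 × 10⁻⁵ s⁻².
N = √(6.1263 × 10⁻⁵) = 7.8271 × 10⁻³ rad s⁻¹ → T = 2π/N = 802.75 s = 13.379 min ≈ 13.4 min.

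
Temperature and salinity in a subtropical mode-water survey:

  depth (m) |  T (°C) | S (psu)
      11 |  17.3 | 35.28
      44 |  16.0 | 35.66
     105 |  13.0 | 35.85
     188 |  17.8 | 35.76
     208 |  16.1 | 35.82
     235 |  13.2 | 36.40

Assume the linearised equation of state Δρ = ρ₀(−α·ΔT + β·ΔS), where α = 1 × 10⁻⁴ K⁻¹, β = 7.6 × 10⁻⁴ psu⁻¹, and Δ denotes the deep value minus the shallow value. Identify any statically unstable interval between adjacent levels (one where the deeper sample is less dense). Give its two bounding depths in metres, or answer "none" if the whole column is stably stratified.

Evaluate Δρ/ρ₀ = −αΔT + βΔS across each adjacent pair:
  11–44 m: −αΔT+βΔS = −(1 × 10⁻⁴)(-1.3)+(7.6 × 10⁻⁴)(+0.38) = 4.2 × 10⁻⁴ → stable
  44–105 m: −αΔT+βΔS = −(1 × 10⁻⁴)(-3.0)+(7.6 × 10⁻⁴)(+0.19) = 4.4 × 10⁻⁴ → stable
  105–188 m: −αΔT+βΔS = −(1 × 10⁻⁴)(+4.8)+(7.6 × 10⁻⁴)(-0.09) = -5.5 × 10⁻⁴ → UNSTABLE
  188–208 m: −αΔT+βΔS = −(1 × 10⁻⁴)(-1.7)+(7.6 × 10⁻⁴)(+0.06) = 2.2 × 10⁻⁴ → stable
  208–235 m: −αΔT+βΔS = −(1 × 10⁻⁴)(-2.9)+(7.6 × 10⁻⁴)(+0.58) = 7.3 × 10⁻⁴ → stable
The 105–188 m interval has Δρ < 0: lighter water underlies denser water.

105–188 m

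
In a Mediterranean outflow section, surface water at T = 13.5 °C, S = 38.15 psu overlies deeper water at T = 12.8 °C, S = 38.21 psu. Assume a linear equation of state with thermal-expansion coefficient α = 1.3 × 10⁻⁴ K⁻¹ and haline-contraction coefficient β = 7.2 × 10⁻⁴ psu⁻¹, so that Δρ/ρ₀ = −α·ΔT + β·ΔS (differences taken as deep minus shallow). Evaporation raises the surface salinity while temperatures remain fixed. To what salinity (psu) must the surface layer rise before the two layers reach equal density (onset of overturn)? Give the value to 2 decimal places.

38.34 psu

Neutral buoyancy requires −α(T_deep − T_surf) + β(S_deep − S_surf′) = 0.
S_surf′ = S_deep − (α/β)·ΔT = 38.21 − (1.3 × 10⁻⁴/7.2 × 10⁻⁴)·(-0.7) = 38.3364 psu.
Increase required: 38.3364 − 38.15 = 0.1864 psu.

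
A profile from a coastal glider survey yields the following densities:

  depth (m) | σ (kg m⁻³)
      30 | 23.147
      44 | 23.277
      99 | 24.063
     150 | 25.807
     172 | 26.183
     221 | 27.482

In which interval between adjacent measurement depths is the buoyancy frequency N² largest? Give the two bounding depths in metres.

99–150 m

Compute the density gradient over each adjacent pair:
  30–44 m: Δρ/Δz = 0.130/14 = 9.3 × 10⁻³ kg m⁻⁴
  44–99 m: Δρ/Δz = 0.786/55 = 0.014 kg m⁻⁴
  99–150 m: Δρ/Δz = 1.744/51 = 0.034 kg m⁻⁴
  150–172 m: Δρ/Δz = 0.376/22 = 0.017 kg m⁻⁴
  172–221 m: Δρ/Δz = 1.299/49 = 0.027 kg m⁻⁴
The largest gradient is in the 99–150 m interval — the pycnocline.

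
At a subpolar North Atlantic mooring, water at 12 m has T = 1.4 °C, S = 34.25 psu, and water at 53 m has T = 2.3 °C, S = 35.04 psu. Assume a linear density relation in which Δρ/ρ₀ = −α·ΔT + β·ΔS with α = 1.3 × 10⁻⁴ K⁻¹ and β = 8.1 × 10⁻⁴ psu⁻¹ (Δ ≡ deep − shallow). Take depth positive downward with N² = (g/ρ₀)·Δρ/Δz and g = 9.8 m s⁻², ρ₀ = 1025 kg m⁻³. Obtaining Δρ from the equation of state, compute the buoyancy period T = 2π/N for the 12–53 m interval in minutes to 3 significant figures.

ΔT = +0.9 K, ΔS = +0.79 psu (deep − shallow).
Δρ/ρ₀ = −αΔT + βΔS = -1.17 × 10⁻⁴ + 6.399 × 10⁻⁴ = 5.229 × 10⁻⁴, so Δρ ≈ 0.5360 kg m⁻³.
N² = (g/ρ₀)·Δρ/Δz = g·(Δρ/ρ₀)/Δz = 9.8 × 5.229 × 10⁻⁴ / 41 = 1.2499 × 10⁻⁴ s⁻².
N = √(1.2499 × 10⁻⁴) = 0.011180 rad s⁻¹ → T = 2π/N = 562.00 s = 9.3667 min ≈ 9.37 min.

9.37 min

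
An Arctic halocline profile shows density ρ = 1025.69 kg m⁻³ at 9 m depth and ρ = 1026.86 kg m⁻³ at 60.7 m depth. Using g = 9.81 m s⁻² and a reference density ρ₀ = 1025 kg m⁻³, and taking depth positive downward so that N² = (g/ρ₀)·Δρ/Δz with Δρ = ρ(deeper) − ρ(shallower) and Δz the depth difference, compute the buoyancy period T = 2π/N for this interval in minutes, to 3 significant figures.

7.12 min

Δρ = 1026.86 − 1025.69 = 1.17 kg m⁻³ over Δz = 60.7 − 9 = 51.7 m.
N² = (9.81/1025) × (1.17/51.7) = 2.1659 × 10⁻⁴ s⁻².
N = √(2.1659 × 10⁻⁴) = 0.014717 rad s⁻¹, so T = 2π/N = 426.93 s = 7.1155 min ≈ 7.12 min.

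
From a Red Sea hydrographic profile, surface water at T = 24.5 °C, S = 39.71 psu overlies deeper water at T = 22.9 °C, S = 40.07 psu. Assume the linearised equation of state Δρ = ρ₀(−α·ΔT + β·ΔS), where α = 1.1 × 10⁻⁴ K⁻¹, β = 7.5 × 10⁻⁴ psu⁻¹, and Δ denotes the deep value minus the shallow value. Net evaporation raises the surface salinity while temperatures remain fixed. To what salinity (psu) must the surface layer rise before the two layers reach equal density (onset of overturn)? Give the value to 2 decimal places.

40.30 psu

Neutral buoyancy requires −α(T_deep − T_surf) + β(S_deep − S_surf′) = 0.
S_surf′ = S_deep − (α/β)·ΔT = 40.07 − (1.1 × 10⁻⁴/7.5 × 10⁻⁴)·(-1.6) = 40.3047 psu.
Increase required: 40.3047 − 39.71 = 0.5947 psu.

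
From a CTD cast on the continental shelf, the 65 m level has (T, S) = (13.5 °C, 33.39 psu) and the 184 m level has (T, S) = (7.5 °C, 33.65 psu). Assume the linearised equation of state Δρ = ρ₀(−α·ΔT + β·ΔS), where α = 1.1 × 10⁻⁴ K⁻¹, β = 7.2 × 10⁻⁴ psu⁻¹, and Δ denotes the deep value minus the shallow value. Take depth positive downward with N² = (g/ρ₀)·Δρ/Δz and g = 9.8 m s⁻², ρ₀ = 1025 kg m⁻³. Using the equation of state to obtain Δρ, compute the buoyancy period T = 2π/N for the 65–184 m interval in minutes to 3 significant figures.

ΔT = -6.0 K, ΔS = +0.26 psu (deep − shallow).
Δρ/ρ₀ = −αΔT + βΔS = 6.60 × 10⁻⁴ + 1.872 × 10⁻⁴ = 8.472 × 10⁻⁴, so Δρ ≈ 0.8684 kg m⁻³.
N² = (g/ρ₀)·Δρ/Δz = g·(Δρ/ρ₀)/Δz = 9.8 × 8.472 × 10⁻⁴ / 119 = 6.9769 × 10⁻⁵ s⁻².
N = √(6.9769 × 10⁻⁵) = 8.3528 × 10⁻³ rad s⁻¹ → T = 2π/N = 752.23 s = 12.537 min ≈ 12.5 min.

12.5 min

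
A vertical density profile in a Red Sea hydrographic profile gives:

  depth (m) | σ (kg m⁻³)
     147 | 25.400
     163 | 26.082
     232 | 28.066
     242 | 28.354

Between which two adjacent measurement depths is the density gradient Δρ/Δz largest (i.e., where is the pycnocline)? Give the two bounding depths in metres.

147–163 m

Compute the density gradient over each adjacent pair:
  147–163 m: Δρ/Δz = 0.682/16 = 0.043 kg m⁻⁴
  163–232 m: Δρ/Δz = 1.984/69 = 0.029 kg m⁻⁴
  232–242 m: Δρ/Δz = 0.288/10 = 0.029 kg m⁻⁴
The largest gradient is in the 147–163 m interval — the pycnocline.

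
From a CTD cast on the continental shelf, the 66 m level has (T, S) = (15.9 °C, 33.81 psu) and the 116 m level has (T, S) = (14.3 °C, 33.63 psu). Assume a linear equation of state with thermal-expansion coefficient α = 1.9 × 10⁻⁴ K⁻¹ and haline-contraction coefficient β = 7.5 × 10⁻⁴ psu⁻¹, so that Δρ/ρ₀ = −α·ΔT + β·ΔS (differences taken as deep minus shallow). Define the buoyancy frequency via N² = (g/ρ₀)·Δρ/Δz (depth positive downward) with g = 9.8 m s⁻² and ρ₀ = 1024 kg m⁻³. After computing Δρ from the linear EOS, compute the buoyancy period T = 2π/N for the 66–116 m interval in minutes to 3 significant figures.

ΔT = -1.6 K, ΔS = -0.18 psu (deep − shallow).
Δρ/ρ₀ = −αΔT + βΔS = 3.04 × 10⁻⁴ − 1.35 × 10⁻⁴ = 1.69 × 10⁻⁴, so Δρ ≈ 0.1731 kg m⁻³.
N² = (g/ρ₀)·Δρ/Δz = g·(Δρ/ρ₀)/Δz = 9.8 × 1.69 × 10⁻⁴ / 50 = 3.3124 × 10⁻⁵ s⁻².
N = √(3.3124 × 10⁻⁵) = 5.7553 × 10⁻³ rad s⁻¹ → T = 2π/N = 1.0917 × 10³ s = 18.195 min ≈ 18.2 min.

18.2 min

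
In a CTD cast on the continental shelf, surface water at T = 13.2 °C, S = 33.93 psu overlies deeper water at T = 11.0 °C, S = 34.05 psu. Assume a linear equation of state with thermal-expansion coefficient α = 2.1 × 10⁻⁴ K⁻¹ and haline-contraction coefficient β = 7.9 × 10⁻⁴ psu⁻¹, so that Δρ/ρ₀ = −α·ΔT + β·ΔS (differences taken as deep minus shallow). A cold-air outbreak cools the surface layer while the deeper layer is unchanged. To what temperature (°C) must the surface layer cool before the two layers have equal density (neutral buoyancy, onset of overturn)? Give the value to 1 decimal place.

Neutral buoyancy requires Δρ = 0, i.e. −α(T_deep − T_surf′) + β(S_deep − S_surf) = 0.
T_surf′ = T_deep − (β/α)·ΔS = 11.0 − (7.9 × 10⁻⁴/2.1 × 10⁻⁴)·(+0.12) = 10.549 °C.
Cooling required: 13.2 − (10.549) = 2.651 °C.

10.5 °C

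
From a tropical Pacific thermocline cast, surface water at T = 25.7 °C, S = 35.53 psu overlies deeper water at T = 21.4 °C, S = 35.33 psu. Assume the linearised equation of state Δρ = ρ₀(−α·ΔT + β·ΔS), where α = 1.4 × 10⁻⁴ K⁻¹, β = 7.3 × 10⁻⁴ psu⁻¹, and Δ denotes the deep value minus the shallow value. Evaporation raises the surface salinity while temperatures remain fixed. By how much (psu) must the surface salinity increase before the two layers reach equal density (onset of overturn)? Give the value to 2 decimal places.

0.62 psu

Neutral buoyancy requires −α(T_deep − T_surf) + β(S_deep − S_surf′) = 0.
S_surf′ = S_deep − (α/β)·ΔT = 35.33 − (1.4 × 10⁻⁴/7.3 × 10⁻⁴)·(-4.3) = 36.1547 psu.
Increase required: 36.1547 − 35.53 = 0.6247 psu.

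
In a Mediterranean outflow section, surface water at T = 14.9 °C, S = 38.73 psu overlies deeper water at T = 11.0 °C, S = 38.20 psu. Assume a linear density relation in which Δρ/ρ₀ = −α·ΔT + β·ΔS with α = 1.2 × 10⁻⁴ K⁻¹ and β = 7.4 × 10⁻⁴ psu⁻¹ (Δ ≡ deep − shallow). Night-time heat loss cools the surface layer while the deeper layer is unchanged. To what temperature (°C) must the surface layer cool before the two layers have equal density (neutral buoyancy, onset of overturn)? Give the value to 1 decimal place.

Neutral buoyancy requires Δρ = 0, i.e. −α(T_deep − T_surf′) + β(S_deep − S_surf) = 0.
T_surf′ = T_deep − (β/α)·ΔS = 11.0 − (7.4 × 10⁻⁴/1.2 × 10⁻⁴)·(-0.53) = 14.268 °C.
Cooling required: 14.9 − (14.268) = 0.632 °C.

14.3 °C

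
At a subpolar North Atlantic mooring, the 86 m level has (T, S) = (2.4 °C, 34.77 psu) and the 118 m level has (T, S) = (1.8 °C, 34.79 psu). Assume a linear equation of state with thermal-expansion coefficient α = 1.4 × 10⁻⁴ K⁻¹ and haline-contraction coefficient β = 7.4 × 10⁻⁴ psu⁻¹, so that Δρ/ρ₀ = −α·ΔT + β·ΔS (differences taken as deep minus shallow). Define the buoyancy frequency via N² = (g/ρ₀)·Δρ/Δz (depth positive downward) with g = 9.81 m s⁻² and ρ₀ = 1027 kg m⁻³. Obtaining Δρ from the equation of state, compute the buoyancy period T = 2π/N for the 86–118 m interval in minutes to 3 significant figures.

19.0 min

ΔT = -0.6 K, ΔS = +0.02 psu (deep − shallow).
Δρ/ρ₀ = −αΔT + βΔS = 8.40 × 10⁻⁵ + 1.48 × 10⁻⁵ = 9.88 × 10⁻⁵, so Δρ ≈ 0.1015 kg m⁻³.
N² = (g/ρ₀)·Δρ/Δz = g·(Δρ/ρ₀)/Δz = 9.81 × 9.88 × 10⁻⁵ / 32 = 3.0288 × 10⁻⁵ s⁻².
N = √(3.0288 × 10⁻⁵) = 5.5035 × 10⁻³ rad s⁻¹ → T = 2π/N = 1.1417 × 10³ s = 19.028 min ≈ 19.0 min.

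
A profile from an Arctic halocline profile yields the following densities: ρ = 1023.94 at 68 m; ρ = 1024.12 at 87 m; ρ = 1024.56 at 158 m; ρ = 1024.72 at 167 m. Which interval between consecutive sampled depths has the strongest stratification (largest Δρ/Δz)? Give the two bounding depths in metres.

Compute the density gradient over each adjacent pair:
  68–87 m: Δρ/Δz = 0.18/19 = 9.5 × 10⁻³ kg m⁻⁴
  87–158 m: Δρ/Δz = 0.44/71 = 6.2 × 10⁻³ kg m⁻⁴
  158–167 m: Δρ/Δz = 0.16/9 = 0.018 kg m⁻⁴
The largest gradient is in the 158–167 m interval — the pycnocline.

158–167 m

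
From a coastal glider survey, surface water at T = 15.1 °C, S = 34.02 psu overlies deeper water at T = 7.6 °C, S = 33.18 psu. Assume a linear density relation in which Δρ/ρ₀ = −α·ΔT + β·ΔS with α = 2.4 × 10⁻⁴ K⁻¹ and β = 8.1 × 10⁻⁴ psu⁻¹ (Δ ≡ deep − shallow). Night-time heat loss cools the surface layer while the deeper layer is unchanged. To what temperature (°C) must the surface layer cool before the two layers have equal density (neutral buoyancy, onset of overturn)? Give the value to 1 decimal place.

Neutral buoyancy requires Δρ = 0, i.e. −α(T_deep − T_surf′) + β(S_deep − S_surf) = 0.
T_surf′ = T_deep − (β/α)·ΔS = 7.6 − (8.1 × 10⁻⁴/2.4 × 10⁻⁴)·(-0.84) = 10.435 °C.
Cooling required: 15.1 − (10.435) = 4.665 °C.

10.4 °C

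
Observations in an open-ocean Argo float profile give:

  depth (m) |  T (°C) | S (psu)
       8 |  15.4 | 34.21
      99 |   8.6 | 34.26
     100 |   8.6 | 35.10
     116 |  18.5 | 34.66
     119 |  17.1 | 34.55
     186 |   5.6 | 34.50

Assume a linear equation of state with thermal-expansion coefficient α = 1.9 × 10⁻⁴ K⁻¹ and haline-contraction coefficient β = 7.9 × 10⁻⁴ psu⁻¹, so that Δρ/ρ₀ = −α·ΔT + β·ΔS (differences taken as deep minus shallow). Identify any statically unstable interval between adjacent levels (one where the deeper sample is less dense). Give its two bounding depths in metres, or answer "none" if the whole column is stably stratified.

100–116 m

Evaluate Δρ/ρ₀ = −αΔT + βΔS across each adjacent pair:
  8–99 m: −αΔT+βΔS = −(1.9 × 10⁻⁴)(-6.8)+(7.9 × 10⁻⁴)(+0.05) = 1.3 × 10⁻³ → stable
  99–100 m: −αΔT+βΔS = −(1.9 × 10⁻⁴)(+0.0)+(7.9 × 10⁻⁴)(+0.84) = 6.6 × 10⁻⁴ → stable
  100–116 m: −αΔT+βΔS = −(1.9 × 10⁻⁴)(+9.9)+(7.9 × 10⁻⁴)(-0.44) = -2.2 × 10⁻³ → UNSTABLE
  116–119 m: −αΔT+βΔS = −(1.9 × 10⁻⁴)(-1.4)+(7.9 × 10⁻⁴)(-0.11) = 1.8 × 10⁻⁴ → stable
  119–186 m: −αΔT+βΔS = −(1.9 × 10⁻⁴)(-11.5)+(7.9 × 10⁻⁴)(-0.05) = 2.1 × 10⁻³ → stable
The 100–116 m interval has Δρ < 0: lighter water underlies denser water.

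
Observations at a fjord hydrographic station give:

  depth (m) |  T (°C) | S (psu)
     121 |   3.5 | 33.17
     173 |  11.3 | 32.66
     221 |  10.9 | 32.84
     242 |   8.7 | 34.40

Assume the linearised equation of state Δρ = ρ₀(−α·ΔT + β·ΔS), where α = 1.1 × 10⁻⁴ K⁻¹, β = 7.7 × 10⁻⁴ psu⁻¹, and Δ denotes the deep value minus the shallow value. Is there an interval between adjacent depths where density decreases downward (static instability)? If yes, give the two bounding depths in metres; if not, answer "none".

121–173 m

Evaluate Δρ/ρ₀ = −αΔT + βΔS across each adjacent pair:
  121–173 m: −αΔT+βΔS = −(1.1 × 10⁻⁴)(+7.8)+(7.7 × 10⁻⁴)(-0.51) = -1.3 × 10⁻³ → UNSTABLE
  173–221 m: −αΔT+βΔS = −(1.1 × 10⁻⁴)(-0.4)+(7.7 × 10⁻⁴)(+0.18) = 1.8 × 10⁻⁴ → stable
  221–242 m: −αΔT+βΔS = −(1.1 × 10⁻⁴)(-2.2)+(7.7 × 10⁻⁴)(+1.56) = 1.4 × 10⁻³ → stable
The 121–173 m interval has Δρ < 0: lighter water underlies denser water.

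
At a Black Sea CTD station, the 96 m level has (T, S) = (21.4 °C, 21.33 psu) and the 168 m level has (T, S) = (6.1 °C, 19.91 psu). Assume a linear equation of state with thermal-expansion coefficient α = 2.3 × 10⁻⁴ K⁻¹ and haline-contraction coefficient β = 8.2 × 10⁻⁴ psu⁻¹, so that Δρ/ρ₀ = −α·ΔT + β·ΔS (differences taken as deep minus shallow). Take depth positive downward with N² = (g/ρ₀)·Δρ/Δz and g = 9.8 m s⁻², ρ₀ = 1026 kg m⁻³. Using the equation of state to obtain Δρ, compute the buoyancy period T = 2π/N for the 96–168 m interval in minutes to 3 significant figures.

5.85 min

ΔT = -15.3 K, ΔS = -1.42 psu (deep − shallow).
Δρ/ρ₀ = −αΔT + βΔS = 3.519 × 10⁻³ − 1.1644 × 10⁻³ = 2.3546 × 10⁻³, so Δρ ≈ 2.416 kg m⁻³.
N² = (g/ρ₀)·Δρ/Δz = g·(Δρ/ρ₀)/Δz = 9.8 × 2.3546 × 10⁻³ / 72 = 3.2049 × 10⁻⁴ s⁻².
N = √(3.2049 × 10⁻⁴) = 0.017902 rad s⁻¹ → T = 2π/N = 350.98 s = 5.8497 min ≈ 5.85 min.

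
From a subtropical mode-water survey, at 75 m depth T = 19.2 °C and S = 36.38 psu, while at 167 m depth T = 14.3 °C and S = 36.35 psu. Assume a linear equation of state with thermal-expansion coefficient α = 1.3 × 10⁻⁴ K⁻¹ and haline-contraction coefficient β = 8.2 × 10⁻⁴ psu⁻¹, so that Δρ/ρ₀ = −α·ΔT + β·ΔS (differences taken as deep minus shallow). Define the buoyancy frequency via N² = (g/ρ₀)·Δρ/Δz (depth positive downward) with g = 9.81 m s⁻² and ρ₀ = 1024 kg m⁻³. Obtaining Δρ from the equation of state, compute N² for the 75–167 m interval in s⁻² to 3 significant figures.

6.53 × 10⁻⁵ s⁻²

ΔT = -4.9 K, ΔS = -0.03 psu (deep − shallow).
Δρ/ρ₀ = −αΔT + βΔS = 6.37 × 10⁻⁴ − 2.46 × 10⁻⁵ = 6.124 × 10⁻⁴, so Δρ ≈ 0.6271 kg m⁻³.
N² = (g/ρ₀)·Δρ/Δz = g·(Δρ/ρ₀)/Δz = 9.81 × 6.124 × 10⁻⁴ / 92 = 6.5300 × 10⁻⁵ s⁻² ≈ 6.53 × 10⁻⁵ s⁻².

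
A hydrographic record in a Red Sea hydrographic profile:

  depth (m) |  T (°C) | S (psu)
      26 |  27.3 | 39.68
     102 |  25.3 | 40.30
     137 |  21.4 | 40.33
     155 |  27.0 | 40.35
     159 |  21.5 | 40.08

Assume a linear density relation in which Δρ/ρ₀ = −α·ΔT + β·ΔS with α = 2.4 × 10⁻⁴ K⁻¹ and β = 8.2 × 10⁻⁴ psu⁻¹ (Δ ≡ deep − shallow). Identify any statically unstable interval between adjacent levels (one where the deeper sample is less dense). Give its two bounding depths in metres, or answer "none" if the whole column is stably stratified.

137–155 m

Evaluate Δρ/ρ₀ = −αΔT + βΔS across each adjacent pair:
  26–102 m: −αΔT+βΔS = −(2.4 × 10⁻⁴)(-2.0)+(8.2 × 10⁻⁴)(+0.62) = 9.9 × 10⁻⁴ → stable
  102–137 m: −αΔT+βΔS = −(2.4 × 10⁻⁴)(-3.9)+(8.2 × 10⁻⁴)(+0.03) = 9.6 × 10⁻⁴ → stable
  137–155 m: −αΔT+βΔS = −(2.4 × 10⁻⁴)(+5.6)+(8.2 × 10⁻⁴)(+0.02) = -1.3 × 10⁻³ → UNSTABLE
  155–159 m: −αΔT+βΔS = −(2.4 × 10⁻⁴)(-5.5)+(8.2 × 10⁻⁴)(-0.27) = 1.1 × 10⁻³ → stable
The 137–155 m interval has Δρ < 0: lighter water underlies denser water.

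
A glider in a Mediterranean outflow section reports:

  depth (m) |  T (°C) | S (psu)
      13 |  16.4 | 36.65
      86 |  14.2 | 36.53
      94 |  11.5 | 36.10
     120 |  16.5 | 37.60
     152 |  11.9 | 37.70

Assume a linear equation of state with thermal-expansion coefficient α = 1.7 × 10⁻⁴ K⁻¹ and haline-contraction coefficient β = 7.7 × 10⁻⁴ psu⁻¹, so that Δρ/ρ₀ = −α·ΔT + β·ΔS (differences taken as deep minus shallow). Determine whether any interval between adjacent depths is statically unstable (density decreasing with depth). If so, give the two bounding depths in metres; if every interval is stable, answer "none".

none

Evaluate Δρ/ρ₀ = −αΔT + βΔS across each adjacent pair:
  13–86 m: −αΔT+βΔS = −(1.7 × 10⁻⁴)(-2.2)+(7.7 × 10⁻⁴)(-0.12) = 2.8 × 10⁻⁴ → stable
  86–94 m: −αΔT+βΔS = −(1.7 × 10⁻⁴)(-2.7)+(7.7 × 10⁻⁴)(-0.43) = 1.3 × 10⁻⁴ → stable
  94–120 m: −αΔT+βΔS = −(1.7 × 10⁻⁴)(+5.0)+(7.7 × 10⁻⁴)(+1.50) = 3.0 × 10⁻⁴ → stable
  120–152 m: −αΔT+βΔS = −(1.7 × 10⁻⁴)(-4.6)+(7.7 × 10⁻⁴)(+0.10) = 8.6 × 10⁻⁴ → stable
Every interval has Δρ > 0: the column is stably stratified throughout.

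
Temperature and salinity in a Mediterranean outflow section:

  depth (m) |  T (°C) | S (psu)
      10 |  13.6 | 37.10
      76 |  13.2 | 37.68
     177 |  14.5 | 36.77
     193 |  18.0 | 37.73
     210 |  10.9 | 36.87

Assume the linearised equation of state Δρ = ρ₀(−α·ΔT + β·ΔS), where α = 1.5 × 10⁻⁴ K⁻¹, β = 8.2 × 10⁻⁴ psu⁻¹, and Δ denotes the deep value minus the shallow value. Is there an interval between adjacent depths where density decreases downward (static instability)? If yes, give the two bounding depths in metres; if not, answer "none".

Evaluate Δρ/ρ₀ = −αΔT + βΔS across each adjacent pair:
  10–76 m: −αΔT+βΔS = −(1.5 × 10⁻⁴)(-0.4)+(8.2 × 10⁻⁴)(+0.58) = 5.4 × 10⁻⁴ → stable
  76–177 m: −αΔT+βΔS = −(1.5 × 10⁻⁴)(+1.3)+(8.2 × 10⁻⁴)(-0.91) = -9.4 × 10⁻⁴ → UNSTABLE
  177–193 m: −αΔT+βΔS = −(1.5 × 10⁻⁴)(+3.5)+(8.2 × 10⁻⁴)(+0.96) = 2.6 × 10⁻⁴ → stable
  193–210 m: −αΔT+βΔS = −(1.5 × 10⁻⁴)(-7.1)+(8.2 × 10⁻⁴)(-0.86) = 3.6 × 10⁻⁴ → stable
The 76–177 m interval has Δρ < 0: lighter water underlies denser water.

76–177 m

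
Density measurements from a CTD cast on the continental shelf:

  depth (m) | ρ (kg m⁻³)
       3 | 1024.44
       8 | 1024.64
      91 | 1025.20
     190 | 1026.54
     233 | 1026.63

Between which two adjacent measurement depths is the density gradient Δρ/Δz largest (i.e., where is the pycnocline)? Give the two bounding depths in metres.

Compute the density gradient over each adjacent pair:
  3–8 m: Δρ/Δz = 0.20/5 = 0.040 kg m⁻⁴
  8–91 m: Δρ/Δz = 0.56/83 = 6.7 × 10⁻³ kg m⁻⁴
  91–190 m: Δρ/Δz = 1.34/99 = 0.014 kg m⁻⁴
  190–233 m: Δρ/Δz = 0.09/43 = 2.1 × 10⁻³ kg m⁻⁴
The largest gradient is in the 3–8 m interval — the pycnocline.

3–8 m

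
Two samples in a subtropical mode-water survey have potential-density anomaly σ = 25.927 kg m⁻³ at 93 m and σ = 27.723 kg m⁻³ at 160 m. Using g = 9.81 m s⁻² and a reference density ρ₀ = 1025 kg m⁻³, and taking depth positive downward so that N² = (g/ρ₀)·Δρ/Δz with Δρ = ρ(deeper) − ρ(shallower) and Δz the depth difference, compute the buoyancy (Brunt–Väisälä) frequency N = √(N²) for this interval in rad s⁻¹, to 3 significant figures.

0.0160 rad s⁻¹

Δρ = 1027.723 − 1025.927 = 1.796 kg m⁻³ over Δz = 160 − 93 = 67 m.
N² = (9.81/1025) × (1.796/67) = 2.5655 × 10⁻⁴ s⁻².
N = √(2.5655 × 10⁻⁴) = 0.016017 rad s⁻¹ ≈ 0.0160 rad s⁻¹.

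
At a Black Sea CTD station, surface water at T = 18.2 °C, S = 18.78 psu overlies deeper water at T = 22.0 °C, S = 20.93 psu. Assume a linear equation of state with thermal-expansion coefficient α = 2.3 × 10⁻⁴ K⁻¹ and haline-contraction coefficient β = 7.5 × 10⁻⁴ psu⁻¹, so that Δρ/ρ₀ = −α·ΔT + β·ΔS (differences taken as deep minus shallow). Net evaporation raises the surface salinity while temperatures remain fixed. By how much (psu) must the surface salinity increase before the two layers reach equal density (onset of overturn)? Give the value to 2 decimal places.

Neutral buoyancy requires −α(T_deep − T_surf) + β(S_deep − S_surf′) = 0.
S_surf′ = S_deep − (α/β)·ΔT = 20.93 − (2.3 × 10⁻⁴/7.5 × 10⁻⁴)·(+3.8) = 19.7647 psu.
Increase required: 19.7647 − 18.78 = 0.9847 psu.

0.98 psu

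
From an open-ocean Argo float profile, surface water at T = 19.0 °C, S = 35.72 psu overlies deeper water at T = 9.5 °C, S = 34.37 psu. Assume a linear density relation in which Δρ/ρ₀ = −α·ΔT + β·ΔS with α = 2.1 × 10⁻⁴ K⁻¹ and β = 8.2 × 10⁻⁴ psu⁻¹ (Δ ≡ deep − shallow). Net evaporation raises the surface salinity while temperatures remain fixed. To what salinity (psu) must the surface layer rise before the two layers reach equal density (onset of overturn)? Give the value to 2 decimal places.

36.80 psu

Neutral buoyancy requires −α(T_deep − T_surf) + β(S_deep − S_surf′) = 0.
S_surf′ = S_deep − (α/β)·ΔT = 34.37 − (2.1 × 10⁻⁴/8.2 × 10⁻⁴)·(-9.5) = 36.8029 psu.
Increase required: 36.8029 − 35.72 = 1.0829 psu.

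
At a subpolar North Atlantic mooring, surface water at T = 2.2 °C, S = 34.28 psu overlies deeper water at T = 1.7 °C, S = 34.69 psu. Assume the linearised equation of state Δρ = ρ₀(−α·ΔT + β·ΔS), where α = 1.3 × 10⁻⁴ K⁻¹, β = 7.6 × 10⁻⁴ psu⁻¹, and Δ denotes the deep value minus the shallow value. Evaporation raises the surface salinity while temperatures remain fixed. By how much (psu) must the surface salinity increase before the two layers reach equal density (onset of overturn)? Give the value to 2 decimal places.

0.50 psu

Neutral buoyancy requires −α(T_deep − T_surf) + β(S_deep − S_surf′) = 0.
S_surf′ = S_deep − (α/β)·ΔT = 34.69 − (1.3 × 10⁻⁴/7.6 × 10⁻⁴)·(-0.5) = 34.7755 psu.
Increase required: 34.7755 − 34.28 = 0.4955 psu.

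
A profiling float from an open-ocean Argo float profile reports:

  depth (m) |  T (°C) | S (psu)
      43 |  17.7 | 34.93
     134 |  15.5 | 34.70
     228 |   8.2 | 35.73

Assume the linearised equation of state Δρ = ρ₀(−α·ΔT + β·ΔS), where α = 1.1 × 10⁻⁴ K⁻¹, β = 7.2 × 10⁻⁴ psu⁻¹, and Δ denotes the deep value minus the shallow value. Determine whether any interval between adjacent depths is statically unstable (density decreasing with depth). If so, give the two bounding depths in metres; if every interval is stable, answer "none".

none

Evaluate Δρ/ρ₀ = −αΔT + βΔS across each adjacent pair:
  43–134 m: −αΔT+βΔS = −(1.1 × 10⁻⁴)(-2.2)+(7.2 × 10⁻⁴)(-0.23) = 7.6 × 10⁻⁵ → stable
  134–228 m: −αΔT+βΔS = −(1.1 × 10⁻⁴)(-7.3)+(7.2 × 10⁻⁴)(+1.03) = 1.5 × 10⁻³ → stable
Every interval has Δρ > 0: the column is stably stratified throughout.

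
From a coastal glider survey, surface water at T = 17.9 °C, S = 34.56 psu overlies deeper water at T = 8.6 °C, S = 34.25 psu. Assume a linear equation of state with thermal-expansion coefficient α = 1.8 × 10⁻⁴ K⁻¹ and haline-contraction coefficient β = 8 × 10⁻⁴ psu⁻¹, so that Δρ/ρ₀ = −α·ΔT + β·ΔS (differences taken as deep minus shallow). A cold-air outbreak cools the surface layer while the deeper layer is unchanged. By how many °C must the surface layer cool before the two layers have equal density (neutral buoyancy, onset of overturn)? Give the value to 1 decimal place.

7.9 °C

Neutral buoyancy requires Δρ = 0, i.e. −α(T_deep − T_surf′) + β(S_deep − S_surf) = 0.
T_surf′ = T_deep − (β/α)·ΔS = 8.6 − (8 × 10⁻⁴/1.8 × 10⁻⁴)·(-0.31) = 9.978 °C.
Cooling required: 17.9 − (9.978) = 7.922 °C.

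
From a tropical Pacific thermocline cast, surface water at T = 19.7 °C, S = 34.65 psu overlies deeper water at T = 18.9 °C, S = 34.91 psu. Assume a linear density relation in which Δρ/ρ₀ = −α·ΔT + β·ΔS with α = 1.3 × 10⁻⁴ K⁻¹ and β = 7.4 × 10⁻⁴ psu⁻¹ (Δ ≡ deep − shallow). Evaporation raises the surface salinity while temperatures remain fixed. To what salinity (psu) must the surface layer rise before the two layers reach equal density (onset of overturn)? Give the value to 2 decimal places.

35.05 psu

Neutral buoyancy requires −α(T_deep − T_surf) + β(S_deep − S_surf′) = 0.
S_surf′ = S_deep − (α/β)·ΔT = 34.91 − (1.3 × 10⁻⁴/7.4 × 10⁻⁴)·(-0.8) = 35.0505 psu.
Increase required: 35.0505 − 34.65 = 0.4005 psu.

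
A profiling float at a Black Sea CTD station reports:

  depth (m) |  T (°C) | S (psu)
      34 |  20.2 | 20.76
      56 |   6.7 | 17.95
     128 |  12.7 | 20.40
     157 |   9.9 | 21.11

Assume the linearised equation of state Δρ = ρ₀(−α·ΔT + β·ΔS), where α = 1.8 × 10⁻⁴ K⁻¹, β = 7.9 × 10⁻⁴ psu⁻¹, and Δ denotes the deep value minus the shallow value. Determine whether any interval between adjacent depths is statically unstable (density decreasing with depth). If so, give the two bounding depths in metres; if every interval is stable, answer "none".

none

Evaluate Δρ/ρ₀ = −αΔT + βΔS across each adjacent pair:
  34–56 m: −αΔT+βΔS = −(1.8 × 10⁻⁴)(-13.5)+(7.9 × 10⁻⁴)(-2.81) = 2.1 × 10⁻⁴ → stable
  56–128 m: −αΔT+βΔS = −(1.8 × 10⁻⁴)(+6.0)+(7.9 × 10⁻⁴)(+2.45) = 8.6 × 10⁻⁴ → stable
  128–157 m: −αΔT+βΔS = −(1.8 × 10⁻⁴)(-2.8)+(7.9 × 10⁻⁴)(+0.71) = 1.1 × 10⁻³ → stable
Every interval has Δρ > 0: the column is stably stratified throughout.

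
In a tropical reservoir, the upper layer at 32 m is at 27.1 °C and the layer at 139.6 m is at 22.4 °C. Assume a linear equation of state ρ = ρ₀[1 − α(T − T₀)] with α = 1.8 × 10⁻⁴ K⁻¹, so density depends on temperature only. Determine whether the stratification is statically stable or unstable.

ΔT = 22.4 − 27.1 = -4.7 K, so Δρ/ρ₀ = −αΔT = 8.46 × 10⁻⁴.
Δρ/ρ₀ > 0, so Δρ > 0: deeper water is denser → statically stable.

stable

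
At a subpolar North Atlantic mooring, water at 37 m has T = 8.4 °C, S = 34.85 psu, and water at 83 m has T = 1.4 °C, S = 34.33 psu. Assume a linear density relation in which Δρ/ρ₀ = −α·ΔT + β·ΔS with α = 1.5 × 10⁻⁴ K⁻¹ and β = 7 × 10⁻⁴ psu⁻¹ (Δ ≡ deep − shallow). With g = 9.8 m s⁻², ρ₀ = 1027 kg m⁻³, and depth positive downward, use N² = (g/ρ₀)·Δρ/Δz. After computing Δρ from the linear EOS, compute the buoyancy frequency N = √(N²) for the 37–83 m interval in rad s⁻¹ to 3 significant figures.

ΔT = -7.0 K, ΔS = -0.52 psu (deep − shallow).
Δρ/ρ₀ = −αΔT + βΔS = 1.05 × 10⁻³ − 3.64 × 10⁻⁴ = 6.86 × 10⁻⁴, so Δρ ≈ 0.7045 kg m⁻³.
N² = (g/ρ₀)·Δρ/Δz = g·(Δρ/ρ₀)/Δz = 9.8 × 6.86 × 10⁻⁴ / 46 = 1.4615 × 10⁻⁴ s⁻².
N = √(1.4615 × 10⁻⁴) = 0.012089 rad s⁻¹ ≈ 0.0121 rad s⁻¹.

0.0121 rad s⁻¹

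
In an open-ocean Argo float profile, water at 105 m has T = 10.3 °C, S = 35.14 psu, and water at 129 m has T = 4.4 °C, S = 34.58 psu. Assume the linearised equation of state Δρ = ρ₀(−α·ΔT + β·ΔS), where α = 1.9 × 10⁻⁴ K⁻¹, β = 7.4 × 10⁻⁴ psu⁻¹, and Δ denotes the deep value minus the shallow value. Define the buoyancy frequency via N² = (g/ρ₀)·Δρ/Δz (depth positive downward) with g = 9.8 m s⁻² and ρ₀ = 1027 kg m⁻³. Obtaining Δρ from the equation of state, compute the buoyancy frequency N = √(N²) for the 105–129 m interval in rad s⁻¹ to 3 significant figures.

0.0170 rad s⁻¹

ΔT = -5.9 K, ΔS = -0.56 psu (deep − shallow).
Δρ/ρ₀ = −αΔT + βΔS = 1.121 × 10⁻³ − 4.144 × 10⁻⁴ = 7.066 × 10⁻⁴, so Δρ ≈ 0.7257 kg m⁻³.
N² = (g/ρ₀)·Δρ/Δz = g·(Δρ/ρ₀)/Δz = 9.8 × 7.066 × 10⁻⁴ / 24 = 2.8853 × 10⁻⁴ s⁻².
N = √(2.8853 × 10⁻⁴) = 0.016986 rad s⁻¹ ≈ 0.0170 rad s⁻¹.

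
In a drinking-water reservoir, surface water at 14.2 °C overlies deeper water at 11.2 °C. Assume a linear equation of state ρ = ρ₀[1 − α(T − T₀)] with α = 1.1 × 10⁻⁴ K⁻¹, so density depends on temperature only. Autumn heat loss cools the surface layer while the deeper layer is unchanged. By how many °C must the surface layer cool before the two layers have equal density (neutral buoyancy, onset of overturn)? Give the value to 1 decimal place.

3.0 °C

With temperature the only control, equal density requires T_surf′ = T_deep.
T_surf′ = 11.2 °C.
Cooling required: 14.2 − 11.2 = 3.0 °C.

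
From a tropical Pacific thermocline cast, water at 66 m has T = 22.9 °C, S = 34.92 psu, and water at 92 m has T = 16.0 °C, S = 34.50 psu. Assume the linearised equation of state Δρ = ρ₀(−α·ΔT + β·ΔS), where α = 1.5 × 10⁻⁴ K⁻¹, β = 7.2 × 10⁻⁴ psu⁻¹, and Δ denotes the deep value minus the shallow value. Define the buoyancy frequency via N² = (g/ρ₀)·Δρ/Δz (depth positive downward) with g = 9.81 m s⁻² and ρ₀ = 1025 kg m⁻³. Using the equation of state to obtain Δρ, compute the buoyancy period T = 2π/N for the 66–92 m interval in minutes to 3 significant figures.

6.30 min

ΔT = -6.9 K, ΔS = -0.42 psu (deep − shallow).
Δρ/ρ₀ = −αΔT + βΔS = 1.035 × 10⁻³ − 3.024 × 10⁻⁴ = 7.326 × 10⁻⁴, so Δρ ≈ 0.7509 kg m⁻³.
N² = (g/ρ₀)·Δρ/Δz = g·(Δρ/ρ₀)/Δz = 9.81 × 7.326 × 10⁻⁴ / 26 = 2.7642 × 10⁻⁴ s⁻².
N = √(2.7642 × 10⁻⁴) = 0.016626 rad s⁻¹ → T = 2π/N = 377.91 s = 6.2985 min ≈ 6.30 min.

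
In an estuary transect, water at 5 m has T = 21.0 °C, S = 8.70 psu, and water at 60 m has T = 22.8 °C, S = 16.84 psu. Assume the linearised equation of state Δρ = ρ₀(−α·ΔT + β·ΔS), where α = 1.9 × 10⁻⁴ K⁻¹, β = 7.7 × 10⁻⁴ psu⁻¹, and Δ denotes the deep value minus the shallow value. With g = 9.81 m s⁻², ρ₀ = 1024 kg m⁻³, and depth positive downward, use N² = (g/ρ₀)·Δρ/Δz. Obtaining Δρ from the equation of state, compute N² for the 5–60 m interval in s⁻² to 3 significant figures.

ΔT = +1.8 K, ΔS = +8.14 psu (deep − shallow).
Δρ/ρ₀ = −αΔT + βΔS = -3.42 × 10⁻⁴ + 6.2678 × 10⁻³ = 5.9258 × 10⁻³, so Δρ ≈ 6.068 kg m⁻³.
N² = (g/ρ₀)·Δρ/Δz = g·(Δρ/ρ₀)/Δz = 9.81 × 5.9258 × 10⁻³ / 55 = 1.0569 × 10⁻³ s⁻² ≈ 1.06 × 10⁻³ s⁻².

1.06 × 10⁻³ s⁻²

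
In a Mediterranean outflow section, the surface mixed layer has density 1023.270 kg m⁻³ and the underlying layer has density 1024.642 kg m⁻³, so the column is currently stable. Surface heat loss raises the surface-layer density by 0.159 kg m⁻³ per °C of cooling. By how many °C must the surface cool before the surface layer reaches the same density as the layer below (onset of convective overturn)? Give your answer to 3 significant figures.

Density deficit of the surface layer: 1024.642 − 1023.270 = 1.372 kg m⁻³.
Required change = 1.372 / 0.159 = 8.63 °C.

8.63 °C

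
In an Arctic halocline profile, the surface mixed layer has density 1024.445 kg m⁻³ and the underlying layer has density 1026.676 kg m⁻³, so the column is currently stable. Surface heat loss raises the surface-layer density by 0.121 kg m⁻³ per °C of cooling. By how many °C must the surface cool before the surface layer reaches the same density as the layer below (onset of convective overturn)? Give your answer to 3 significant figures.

Density deficit of the surface layer: 1026.676 − 1024.445 = 2.231 kg m⁻³.
Required change = 2.231 / 0.121 = 18.4 °C.

18.4 °C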